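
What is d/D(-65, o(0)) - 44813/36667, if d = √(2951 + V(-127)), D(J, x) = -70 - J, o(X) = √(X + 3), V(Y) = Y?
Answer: -44813/36667 - 2*√706/5 ≈ -11.850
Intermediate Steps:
o(X) = √(3 + X)
d = 2*√706 (d = √(2951 - 127) = √2824 = 2*√706 ≈ 53.141)
d/D(-65, o(0)) - 44813/36667 = (2*√706)/(-70 - 1*(-65)) - 44813/36667 = (2*√706)/(-70 + 65) - 44813*1/36667 = (2*√706)/(-5) - 44813/36667 = (2*√706)*(-⅕) - 44813/36667 = -2*√706/5 - 44813/36667 = -44813/36667 - 2*√706/5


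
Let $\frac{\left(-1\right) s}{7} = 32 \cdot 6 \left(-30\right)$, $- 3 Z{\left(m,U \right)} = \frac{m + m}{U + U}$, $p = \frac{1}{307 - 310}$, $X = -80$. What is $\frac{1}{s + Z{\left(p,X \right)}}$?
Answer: $\frac{720}{29030399} \approx 2.4802 \cdot 10^{-5}$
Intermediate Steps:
$p = - \frac{1}{3}$ ($p = \frac{1}{-3} = - \frac{1}{3} \approx -0.33333$)
$Z{\left(m,U \right)} = - \frac{m}{3 U}$ ($Z{\left(m,U \right)} = - \frac{\left(m + m\right) \frac{1}{U + U}}{3} = - \frac{2 m \frac{1}{2 U}}{3} = - \frac{m \frac{1}{U}}{3} = - \frac{m}{3 U}$)
$s = 40320$ ($s = - 7 \cdot 32 \cdot 6 \left(-30\right) = - 7 \cdot 192 \left(-30\right) = \left(-7\right) \left(-5760\right) = 40320$)
$\frac{1}{s + Z{\left(p,X \right)}} = \frac{1}{40320 - - \frac{1}{9 \left(-80\right)}} = \frac{1}{40320 - \left(- \frac{1}{9}\right) \left(- \frac{1}{80}\right)} = \frac{1}{40320 - \frac{1}{720}} = \frac{1}{\frac{29030399}{720}} = \frac{720}{29030399}$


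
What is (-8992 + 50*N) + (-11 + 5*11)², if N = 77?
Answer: -3206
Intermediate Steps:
(-8992 + 50*N) + (-11 + 5*11)² = (-8992 + 50*77) + (-11 + 5*11)² = (-8992 + 3850) + (-11 + 55)² = -5142 + 44² = -5142 + 1936 = -3206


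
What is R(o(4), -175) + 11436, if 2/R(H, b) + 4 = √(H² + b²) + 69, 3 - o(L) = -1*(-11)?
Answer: 151321087/13232 + √30689/13232 ≈ 11436.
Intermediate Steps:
o(L) = -8 (o(L) = 3 - (-1)*(-11) = 3 - 1*11 = 3 - 11 = -8)
R(H, b) = 2/(65 + √(H² + b²)) (R(H, b) = 2/(-4 + (√(H² + b²) + 69)) = 2/(-4 + (69 + √(H² + b²))) = 2/(65 + √(H² + b²)))
R(o(4), -175) + 11436 = 2/(65 + √((-8)² + (-175)²)) + 11436 = 2/(65 + √(64 + 30625)) + 11436 = 2/(65 + √30689) + 11436 = 11436 + 2/(65 + √30689)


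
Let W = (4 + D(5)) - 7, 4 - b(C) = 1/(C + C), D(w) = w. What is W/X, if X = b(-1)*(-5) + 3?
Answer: -4/39 ≈ -0.10256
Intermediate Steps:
b(C) = 4 - 1/(2*C) (b(C) = 4 - 1/(C + C) = 4 - 1/(2*C))
W = 2 (W = (4 + 5) - 7 = 9 - 7 = 2)
X = -39/2 (X = (4 - ½/(-1))*(-5) + 3 = (4 - ½*(-1))*(-5) + 3 = (4 + ½)*(-5) + 3 = (9/2)*(-5) + 3 = -45/2 + 3 = -39/2 ≈ -19.500)
W/X = 2/(-39/2) = 2*(-2/39) = -4/39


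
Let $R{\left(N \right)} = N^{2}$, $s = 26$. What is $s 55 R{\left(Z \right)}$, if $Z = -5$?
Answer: $35750$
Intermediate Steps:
$s 55 R{\left(Z \right)} = 26 \cdot 55 \left(-5\right)^{2} = 1430 \cdot 25 = 35750$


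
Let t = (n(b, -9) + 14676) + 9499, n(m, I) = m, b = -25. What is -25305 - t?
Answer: -49455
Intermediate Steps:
t = 24150 (t = (-25 + 14676) + 9499 = 14651 + 9499 = 24150)
-25305 - t = -25305 - 1*24150 = -25305 - 24150 = -49455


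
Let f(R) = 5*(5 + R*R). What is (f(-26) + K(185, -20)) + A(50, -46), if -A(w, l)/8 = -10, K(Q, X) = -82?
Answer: 3403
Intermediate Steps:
f(R) = 25 + 5*R² (f(R) = 5*(5 + R²) = 25 + 5*R²)
A(w, l) = 80 (A(w, l) = -8*(-10) = 80)
(f(-26) + K(185, -20)) + A(50, -46) = ((25 + 5*(-26)²) - 82) + 80 = ((25 + 5*676) - 82) + 80 = ((25 + 3380) - 82) + 80 = (3405 - 82) + 80 = 3323 + 80 = 3403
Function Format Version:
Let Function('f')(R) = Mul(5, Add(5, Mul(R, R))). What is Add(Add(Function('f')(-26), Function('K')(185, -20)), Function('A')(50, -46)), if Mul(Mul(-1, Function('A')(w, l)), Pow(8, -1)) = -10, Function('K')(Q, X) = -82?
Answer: 3403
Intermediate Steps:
Function('f')(R) = Add(25, Mul(5, Pow(R, 2))) (Function('f')(R) = Mul(5, Add(5, Pow(R, 2))) = Add(25, Mul(5, Pow(R, 2))))
Function('A')(w, l) = 80 (Function('A')(w, l) = Mul(-8, -10) = 80)
Add(Add(Function('f')(-26), Function('K')(185, -20)), Function('A')(50, -46)) = Add(Add(Add(25, Mul(5, Pow(-26, 2))), -82), 80) = Add(Add(Add(25, Mul(5, 676)), -82), 80) = Add(Add(Add(25, 3380), -82), 80) = Add(Add(3405, -82), 80) = Add(3323, 80) = 3403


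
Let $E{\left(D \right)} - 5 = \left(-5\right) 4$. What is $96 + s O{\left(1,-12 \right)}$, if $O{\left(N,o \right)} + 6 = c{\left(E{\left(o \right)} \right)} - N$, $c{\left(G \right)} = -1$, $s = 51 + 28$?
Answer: $-536$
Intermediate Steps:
$s = 79$
$E{\left(D \right)} = -15$ ($E{\left(D \right)} = 5 - 20 = -15$)
$O{\left(N,o \right)} = -7 - N$ ($O{\left(N,o \right)} = -6 - \left(1 + N\right) = -7 - N$)
$96 + s O{\left(1,-12 \right)} = 96 + 79 \left(-7 - 1\right) = 96 + 79 \left(-8\right) = 96 - 632 = -536$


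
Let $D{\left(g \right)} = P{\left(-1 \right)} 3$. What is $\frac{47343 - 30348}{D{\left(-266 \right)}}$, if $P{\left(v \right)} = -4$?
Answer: $- \frac{5665}{4} \approx -1416.3$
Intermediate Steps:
$D{\left(g \right)} = -12$ ($D{\left(g \right)} = \left(-4\right) 3 = -12$)
$\frac{47343 - 30348}{D{\left(-266 \right)}} = \frac{47343 - 30348}{-12} = 16995 \left(- \frac{1}{12}\right) = - \frac{5665}{4}$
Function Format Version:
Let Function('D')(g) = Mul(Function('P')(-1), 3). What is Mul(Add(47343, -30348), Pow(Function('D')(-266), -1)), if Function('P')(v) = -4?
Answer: Rational(-5665, 4) ≈ -1416.3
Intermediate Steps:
Function('D')(g) = -12 (Function('D')(g) = Mul(-4, 3) = -12)
Mul(Add(47343, -30348), Pow(Function('D')(-266), -1)) = Mul(Add(47343, -30348), Pow(-12, -1)) = Mul(16995, Rational(-1, 12)) = Rational(-5665, 4)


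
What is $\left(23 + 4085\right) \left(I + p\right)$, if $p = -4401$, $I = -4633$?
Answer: $-37111672$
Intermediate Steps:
$\left(23 + 4085\right) \left(I + p\right) = \left(23 + 4085\right) \left(-4633 - 4401\right) = 4108 \left(-9034\right) = -37111672$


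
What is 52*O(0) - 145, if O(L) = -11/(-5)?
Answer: -153/5 ≈ -30.600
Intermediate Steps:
O(L) = 11/5 (O(L) = -11*(-⅕) = 11/5)
52*O(0) - 145 = 52*(11/5) - 145 = 572/5 - 145 = -153/5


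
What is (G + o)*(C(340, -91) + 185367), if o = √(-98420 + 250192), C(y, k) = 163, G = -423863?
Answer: -78639302390 + 371060*√37943 ≈ -7.8567e+10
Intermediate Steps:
o = 2*√37943 (o = √151772 = 2*√37943 ≈ 389.58)
(G + o)*(C(340, -91) + 185367) = (-423863 + 2*√37943)*(163 + 185367) = (-423863 + 2*√37943)*185530 = -78639302390 + 371060*√37943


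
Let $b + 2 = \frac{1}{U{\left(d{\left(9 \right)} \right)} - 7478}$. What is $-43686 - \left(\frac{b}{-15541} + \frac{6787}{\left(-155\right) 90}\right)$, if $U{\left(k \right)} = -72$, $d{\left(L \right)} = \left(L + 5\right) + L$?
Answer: $- \frac{715051901217031}{16368169725} \approx -43686.0$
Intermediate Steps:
$d{\left(L \right)} = 5 + 2 L$ ($d{\left(L \right)} = \left(5 + L\right) + L = 5 + 2 L$)
$b = - \frac{15101}{7550}$ ($b = -2 + \frac{1}{-72 - 7478} = -2 + \frac{1}{-7550} = -2 - \frac{1}{7550} = - \frac{15101}{7550} \approx -2.0001$)
$-43686 - \left(\frac{b}{-15541} + \frac{6787}{\left(-155\right) 90}\right) = -43686 - \left(- \frac{15101}{7550 \left(-15541\right)} + \frac{6787}{\left(-155\right) 90}\right) = -43686 - \left(\left(- \frac{15101}{7550}\right) \left(- \frac{1}{15541}\right) + \frac{6787}{-13950}\right) = -43686 - \left(\frac{15101}{117334550} + 6787 \left(- \frac{1}{13950}\right)\right) = -43686 - \left(\frac{15101}{117334550} - \frac{6787}{13950}\right) = -43686 - - \frac{7961389319}{16368169725} = -43686 + \frac{7961389319}{16368169725} = - \frac{715051901217031}{16368169725}$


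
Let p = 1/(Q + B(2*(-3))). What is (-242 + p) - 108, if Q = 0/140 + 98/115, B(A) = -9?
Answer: -328065/937 ≈ -350.12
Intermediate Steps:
Q = 98/115 (Q = 0*(1/140) + 98*(1/115) = 0 + 98/115 = 98/115 ≈ 0.85217)
p = -115/937 (p = 1/(98/115 - 9) = 1/(-937/115) = -115/937 ≈ -0.12273)
(-242 + p) - 108 = (-242 - 115/937) - 108 = -226869/937 - 108 = -328065/937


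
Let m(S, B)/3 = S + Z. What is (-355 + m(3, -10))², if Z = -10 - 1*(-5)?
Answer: 130321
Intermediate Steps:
Z = -5 (Z = -10 + 5 = -5)
m(S, B) = -15 + 3*S (m(S, B) = 3*(S - 5) = 3*(-5 + S) = -15 + 3*S)
(-355 + m(3, -10))² = (-355 + (-15 + 3*3))² = (-355 + (-15 + 9))² = (-355 - 6)² = (-361)² = 130321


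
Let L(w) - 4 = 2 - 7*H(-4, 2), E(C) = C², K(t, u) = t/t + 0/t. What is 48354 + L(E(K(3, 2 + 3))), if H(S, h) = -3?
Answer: 48381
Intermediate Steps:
K(t, u) = 1 (K(t, u) = 1 + 0 = 1)
L(w) = 27 (L(w) = 4 + (2 - 7*(-3)) = 4 + (2 + 21) = 4 + 23 = 27)
48354 + L(E(K(3, 2 + 3))) = 48354 + 27 = 48381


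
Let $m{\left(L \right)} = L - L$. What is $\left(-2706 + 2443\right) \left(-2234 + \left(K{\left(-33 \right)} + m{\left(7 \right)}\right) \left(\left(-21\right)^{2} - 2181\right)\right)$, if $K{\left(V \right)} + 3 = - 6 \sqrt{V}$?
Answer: $-785318 - 2745720 i \sqrt{33} \approx -7.8532 \cdot 10^{5} - 1.5773 \cdot 10^{7} i$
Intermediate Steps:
$K{\left(V \right)} = -3 - 6 \sqrt{V}$
$m{\left(L \right)} = 0$
$\left(-2706 + 2443\right) \left(-2234 + \left(K{\left(-33 \right)} + m{\left(7 \right)}\right) \left(\left(-21\right)^{2} - 2181\right)\right) = \left(-2706 + 2443\right) \left(-2234 + \left(\left(-3 - 6 \sqrt{-33}\right) + 0\right) \left(\left(-21\right)^{2} - 2181\right)\right) = - 263 \left(-2234 + \left(\left(-3 - 6 i \sqrt{33}\right) + 0\right) \left(441 - 2181\right)\right) = - 263 \left(-2234 + \left(\left(-3 - 6 i \sqrt{33}\right) + 0\right) \left(-1740\right)\right) = - 263 \left(-2234 + \left(-3 - 6 i \sqrt{33}\right) \left(-1740\right)\right) = - 263 \left(-2234 + \left(5220 + 10440 i \sqrt{33}\right)\right) = - 263 \left(2986 + 10440 i \sqrt{33}\right) = -785318 - 2745720 i \sqrt{33}$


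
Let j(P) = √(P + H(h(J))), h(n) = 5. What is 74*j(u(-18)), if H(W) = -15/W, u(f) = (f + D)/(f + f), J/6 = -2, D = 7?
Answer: 37*I*√97/3 ≈ 121.47*I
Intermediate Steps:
J = -12 (J = 6*(-2) = -12)
u(f) = (7 + f)/(2*f) (u(f) = (f + 7)/(f + f) = (7 + f)/((2*f)) = (7 + f)*(1/(2*f)) = (7 + f)/(2*f))
j(P) = √(-3 + P) (j(P) = √(P - 15/5) = √(P - 15*⅕) = √(P - 3) = √(-3 + P))
74*j(u(-18)) = 74*√(-3 + (½)*(7 - 18)/(-18)) = 74*√(-3 + (½)*(-1/18)*(-11)) = 74*√(-3 + 11/36) = 74*√(-97/36) = 74*(I*√97/6) = 37*I*√97/3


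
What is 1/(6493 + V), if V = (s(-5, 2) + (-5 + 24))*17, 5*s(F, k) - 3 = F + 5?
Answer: 5/34131 ≈ 0.00014649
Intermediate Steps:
s(F, k) = 8/5 + F/5 (s(F, k) = 3/5 + (F + 5)/5 = 3/5 + (5 + F)/5 = 3/5 + (1 + F/5) = 8/5 + F/5)
V = 1666/5 (V = ((8/5 + (1/5)*(-5)) + (-5 + 24))*17 = ((8/5 - 1) + 19)*17 = (3/5 + 19)*17 = (98/5)*17 = 1666/5 ≈ 333.20)
1/(6493 + V) = 1/(6493 + 1666/5) = 1/(34131/5) = 5/34131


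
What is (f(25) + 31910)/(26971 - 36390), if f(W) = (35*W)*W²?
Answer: -578785/9419 ≈ -61.449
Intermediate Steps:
f(W) = 35*W³
(f(25) + 31910)/(26971 - 36390) = (35*25³ + 31910)/(26971 - 36390) = (35*15625 + 31910)/(-9419) = (546875 + 31910)*(-1/9419) = 578785*(-1/9419) = -578785/9419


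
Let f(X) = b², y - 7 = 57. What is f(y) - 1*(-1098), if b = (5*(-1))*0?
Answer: 1098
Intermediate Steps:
b = 0 (b = -5*0 = 0)
y = 64 (y = 7 + 57 = 64)
f(X) = 0 (f(X) = 0² = 0)
f(y) - 1*(-1098) = 0 - 1*(-1098) = 0 + 1098 = 1098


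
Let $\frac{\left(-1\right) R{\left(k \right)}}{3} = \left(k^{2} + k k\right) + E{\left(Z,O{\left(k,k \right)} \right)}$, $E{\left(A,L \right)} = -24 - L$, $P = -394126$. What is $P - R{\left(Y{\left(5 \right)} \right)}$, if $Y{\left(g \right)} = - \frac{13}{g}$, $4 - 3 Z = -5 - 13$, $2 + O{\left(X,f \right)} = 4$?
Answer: $- \frac{9854086}{25} \approx -3.9416 \cdot 10^{5}$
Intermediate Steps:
$O{\left(X,f \right)} = 2$ ($O{\left(X,f \right)} = -2 + 4 = 2$)
$Z = \frac{22}{3}$ ($Z = \frac{4}{3} - \frac{-5 - 13}{3} = \frac{4}{3} - -6 = \frac{4}{3} + 6 = \frac{22}{3} \approx 7.3333$)
$R{\left(k \right)} = 78 - 6 k^{2}$ ($R{\left(k \right)} = - 3 \left(\left(k^{2} + k k\right) - 26\right) = - 3 \left(\left(k^{2} + k^{2}\right) - 26\right) = - 3 \left(2 k^{2} - 26\right) = - 3 \left(-26 + 2 k^{2}\right) = 78 - 6 k^{2}$)
$P - R{\left(Y{\left(5 \right)} \right)} = -394126 - \left(78 - 6 \left(- \frac{13}{5}\right)^{2}\right) = -394126 - \left(78 - \frac{1014}{25}\right) = -394126 - \frac{936}{25} = - \frac{9854086}{25}$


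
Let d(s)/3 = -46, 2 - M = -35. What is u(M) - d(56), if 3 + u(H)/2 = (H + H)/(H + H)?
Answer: 134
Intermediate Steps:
M = 37 (M = 2 - 1*(-35) = 2 + 35 = 37)
d(s) = -138 (d(s) = 3*(-46) = -138)
u(H) = -4 (u(H) = -6 + 2*((H + H)/(H + H)) = -6 + 2*((2*H)/((2*H))) = -6 + 2*((2*H)*(1/(2*H))) = -6 + 2*1 = -6 + 2 = -4)
u(M) - d(56) = -4 - 1*(-138) = -4 + 138 = 134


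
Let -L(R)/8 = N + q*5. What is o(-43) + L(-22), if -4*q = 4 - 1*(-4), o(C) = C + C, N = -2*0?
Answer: -6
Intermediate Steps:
N = 0
o(C) = 2*C
q = -2 (q = -(4 - 1*(-4))/4 = -(4 + 4)/4 = -¼*8 = -2)
L(R) = 80 (L(R) = -8*(0 - 2*5) = -8*(0 - 10) = -8*(-10) = 80)
o(-43) + L(-22) = 2*(-43) + 80 = -86 + 80 = -6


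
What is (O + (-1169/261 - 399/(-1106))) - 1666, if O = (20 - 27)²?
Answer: -66851671/41238 ≈ -1621.1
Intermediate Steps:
O = 49 (O = (-7)² = 49)
(O + (-1169/261 - 399/(-1106))) - 1666 = (49 + (-1169/261 - 399/(-1106))) - 1666 = (49 + (-1169*1/261 - 399*(-1/1106))) - 1666 = (49 + (-1169/261 + 57/158)) - 1666 = (49 - 169825/41238) - 1666 = 1850837/41238 - 1666 = -66851671/41238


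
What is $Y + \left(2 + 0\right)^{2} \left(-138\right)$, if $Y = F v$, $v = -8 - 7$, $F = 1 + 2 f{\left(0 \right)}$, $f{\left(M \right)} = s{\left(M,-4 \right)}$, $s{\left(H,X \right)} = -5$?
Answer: $-417$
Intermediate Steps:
$f{\left(M \right)} = -5$
$F = -9$ ($F = 1 + 2 \left(-5\right) = 1 - 10 = -9$)
$v = -15$
$Y = 135$ ($Y = \left(-9\right) \left(-15\right) = 135$)
$Y + \left(2 + 0\right)^{2} \left(-138\right) = 135 + \left(2 + 0\right)^{2} \left(-138\right) = 135 + 2^{2} \left(-138\right) = 135 + 4 \left(-138\right) = 135 - 552 = -417$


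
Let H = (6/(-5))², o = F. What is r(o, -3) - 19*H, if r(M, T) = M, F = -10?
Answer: -934/25 ≈ -37.360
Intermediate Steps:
o = -10
H = 36/25 (H = (6*(-⅕))² = (-6/5)² = 36/25 ≈ 1.4400)
r(o, -3) - 19*H = -10 - 19*36/25 = -10 - 684/25 = -934/25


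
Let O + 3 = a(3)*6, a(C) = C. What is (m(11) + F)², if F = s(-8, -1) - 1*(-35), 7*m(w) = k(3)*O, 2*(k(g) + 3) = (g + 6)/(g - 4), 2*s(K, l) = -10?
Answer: 38025/196 ≈ 194.01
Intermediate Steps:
s(K, l) = -5 (s(K, l) = (½)*(-10) = -5)
k(g) = -3 + (6 + g)/(2*(-4 + g)) (k(g) = -3 + ((g + 6)/(g - 4))/2 = -3 + ((6 + g)/(-4 + g))/2 = -3 + (6 + g)/(2*(-4 + g)))
O = 15 (O = -3 + 3*6 = -3 + 18 = 15)
m(w) = -225/14 (m(w) = ((5*(6 - 1*3)/(2*(-4 + 3)))*15)/7 = (((5/2)*(6 - 3)/(-1))*15)/7 = (((5/2)*(-1)*3)*15)/7 = (-15/2*15)/7 = (⅐)*(-225/2) = -225/14)
F = 30 (F = -5 - 1*(-35) = -5 + 35 = 30)
(m(11) + F)² = (-225/14 + 30)² = (195/14)² = 38025/196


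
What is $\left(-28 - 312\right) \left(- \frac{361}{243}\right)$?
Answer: $\frac{122740}{243} \approx 505.1$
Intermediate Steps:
$\left(-28 - 312\right) \left(- \frac{361}{243}\right) = - 340 \left(\left(-361\right) \frac{1}{243}\right) = \left(-340\right) \left(- \frac{361}{243}\right) = \frac{122740}{243}$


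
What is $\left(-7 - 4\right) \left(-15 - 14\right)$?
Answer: $319$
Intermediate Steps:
$\left(-7 - 4\right) \left(-15 - 14\right) = \left(-11\right) \left(-29\right) = 319$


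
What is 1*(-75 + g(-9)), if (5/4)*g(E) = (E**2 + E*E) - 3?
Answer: 261/5 ≈ 52.200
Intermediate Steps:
g(E) = -12/5 + 8*E**2/5 (g(E) = 4*((E**2 + E*E) - 3)/5 = 4*((E**2 + E**2) - 3)/5 = 4*(2*E**2 - 3)/5 = 4*(-3 + 2*E**2)/5 = -12/5 + 8*E**2/5)
1*(-75 + g(-9)) = 1*(-75 + (-12/5 + (8/5)*(-9)**2)) = 1*(-75 + (-12/5 + (8/5)*81)) = 1*(-75 + (-12/5 + 648/5)) = 1*(-75 + 636/5) = 1*(261/5) = 261/5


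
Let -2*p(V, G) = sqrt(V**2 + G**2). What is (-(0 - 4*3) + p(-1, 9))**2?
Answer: (24 - sqrt(82))**2/4 ≈ 55.835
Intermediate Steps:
p(V, G) = -sqrt(G**2 + V**2)/2 (p(V, G) = -sqrt(V**2 + G**2)/2 = -sqrt(G**2 + V**2)/2)
(-(0 - 4*3) + p(-1, 9))**2 = (-(0 - 4*3) - sqrt(9**2 + (-1)**2)/2)**2 = (-(0 - 12) - sqrt(81 + 1)/2)**2 = (-1*(-12) - sqrt(82)/2)**2 = (12 - sqrt(82)/2)**2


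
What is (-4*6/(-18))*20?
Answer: 80/3 ≈ 26.667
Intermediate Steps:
(-4*6/(-18))*20 = -24*(-1/18)*20 = (4/3)*20 = 80/3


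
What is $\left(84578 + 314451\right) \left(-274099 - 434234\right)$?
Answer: $-282645408657$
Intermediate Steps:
$\left(84578 + 314451\right) \left(-274099 - 434234\right) = 399029 \left(-708333\right) = -282645408657$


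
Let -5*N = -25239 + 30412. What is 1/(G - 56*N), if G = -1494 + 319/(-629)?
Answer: 3145/177513527 ≈ 1.7717e-5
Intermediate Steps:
G = -940045/629 (G = -1494 - 1/629*319 = -1494 - 319/629 = -940045/629 ≈ -1494.5)
N = -5173/5 (N = -(-25239 + 30412)/5 = -1/5*5173 = -5173/5 ≈ -1034.6)
1/(G - 56*N) = 1/(-940045/629 - 56*(-5173/5)) = 1/(-940045/629 + 289688/5) = 1/(177513527/3145) = 3145/177513527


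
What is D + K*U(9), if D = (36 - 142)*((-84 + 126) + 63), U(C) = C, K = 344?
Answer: -8034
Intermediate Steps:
D = -11130 (D = -106*(42 + 63) = -106*105 = -11130)
D + K*U(9) = -11130 + 344*9 = -11130 + 3096 = -8034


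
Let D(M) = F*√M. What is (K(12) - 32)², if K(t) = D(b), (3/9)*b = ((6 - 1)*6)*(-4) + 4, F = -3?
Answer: -2108 + 384*I*√87 ≈ -2108.0 + 3581.7*I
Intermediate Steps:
b = -348 (b = 3*(((6 - 1)*6)*(-4) + 4) = 3*((5*6)*(-4) + 4) = 3*(30*(-4) + 4) = 3*(-120 + 4) = 3*(-116) = -348)
D(M) = -3*√M
K(t) = -6*I*√87
(K(12) - 32)² = (-6*I*√87 - 32)² = (-32 - 6*I*√87)²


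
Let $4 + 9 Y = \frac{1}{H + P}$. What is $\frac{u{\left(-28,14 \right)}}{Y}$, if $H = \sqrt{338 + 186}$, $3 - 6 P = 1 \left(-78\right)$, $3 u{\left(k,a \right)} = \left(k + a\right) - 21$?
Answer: $\frac{57981}{2230} + \frac{42 \sqrt{131}}{1115} \approx 26.432$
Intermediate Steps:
$u{\left(k,a \right)} = -7 + \frac{a}{3} + \frac{k}{3}$ ($u{\left(k,a \right)} = \frac{\left(k + a\right) - 21}{3} = \frac{\left(a + k\right) - 21}{3} = \frac{-21 + a + k}{3} = -7 + \frac{a}{3} + \frac{k}{3}$)
$P = \frac{27}{2}$ ($P = \frac{1}{2} - \frac{1 \left(-78\right)}{6} = \frac{1}{2} - -13 = \frac{1}{2} + 13 = \frac{27}{2} \approx 13.5$)
$H = 2 \sqrt{131}$ ($H = \sqrt{524} = 2 \sqrt{131} \approx 22.891$)
$Y = - \frac{4}{9} + \frac{1}{9 \left(\frac{27}{2} + 2 \sqrt{131}\right)}$ ($Y = - \frac{4}{9} + \frac{1}{9 \left(2 \sqrt{131} + \frac{27}{2}\right)} = - \frac{4}{9} + \frac{1}{9 \left(\frac{27}{2} + 2 \sqrt{131}\right)} \approx -0.44139$)
$\frac{u{\left(-28,14 \right)}}{Y} = \frac{-7 + \frac{1}{3} \cdot 14 + \frac{1}{3} \left(-28\right)}{- \frac{5522}{12303} + \frac{8 \sqrt{131}}{12303}} = \frac{-7 + \frac{14}{3} - \frac{28}{3}}{- \frac{5522}{12303} + \frac{8 \sqrt{131}}{12303}} = - \frac{35}{3 \left(- \frac{5522}{12303} + \frac{8 \sqrt{131}}{12303}\right)}$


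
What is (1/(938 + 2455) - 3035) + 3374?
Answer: 1150228/3393 ≈ 339.00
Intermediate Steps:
(1/(938 + 2455) - 3035) + 3374 = (1/3393 - 3035) + 3374 = -10297754/3393 + 3374 = 1150228/3393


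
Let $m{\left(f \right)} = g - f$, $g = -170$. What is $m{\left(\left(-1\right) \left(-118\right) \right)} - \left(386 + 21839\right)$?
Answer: $-22513$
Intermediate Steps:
$m{\left(f \right)} = -170 - f$
$m{\left(\left(-1\right) \left(-118\right) \right)} - \left(386 + 21839\right) = \left(-170 - \left(-1\right) \left(-118\right)\right) - \left(386 + 21839\right) = \left(-170 - 118\right) - 22225 = -288 - 22225 = -22513$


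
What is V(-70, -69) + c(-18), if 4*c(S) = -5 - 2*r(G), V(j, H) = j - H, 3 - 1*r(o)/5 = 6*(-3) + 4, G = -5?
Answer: -179/4 ≈ -44.750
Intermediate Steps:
r(o) = 85 (r(o) = 15 - 5*(6*(-3) + 4) = 15 - 5*(-18 + 4) = 15 - 5*(-14) = 15 + 70 = 85)
c(S) = -175/4 (c(S) = (-5 - 2*85)/4 = (-5 - 170)/4 = (¼)*(-175) = -175/4)
V(-70, -69) + c(-18) = (-70 - 1*(-69)) - 175/4 = (-70 + 69) - 175/4 = -1 - 175/4 = -179/4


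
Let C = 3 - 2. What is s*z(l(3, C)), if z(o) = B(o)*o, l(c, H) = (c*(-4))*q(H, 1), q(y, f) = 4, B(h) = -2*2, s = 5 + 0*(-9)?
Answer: 960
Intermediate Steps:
s = 5 (s = 5 + 0 = 5)
B(h) = -4
C = 1
l(c, H) = -16*c (l(c, H) = (c*(-4))*4 = -4*c*4 = -16*c)
z(o) = -4*o
s*z(l(3, C)) = 5*(-(-64)*3) = 5*(-4*(-48)) = 5*192 = 960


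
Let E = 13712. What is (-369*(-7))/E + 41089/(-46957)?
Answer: -442122437/643874384 ≈ -0.68666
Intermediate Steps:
(-369*(-7))/E + 41089/(-46957) = -369*(-7)/13712 + 41089/(-46957) = 2583*(1/13712) + 41089*(-1/46957) = 2583/13712 - 41089/46957 = -442122437/643874384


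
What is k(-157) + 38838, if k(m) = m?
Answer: 38681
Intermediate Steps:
k(-157) + 38838 = -157 + 38838 = 38681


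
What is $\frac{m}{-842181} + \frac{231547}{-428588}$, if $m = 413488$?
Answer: $- \frac{372220478951}{360948670428} \approx -1.0312$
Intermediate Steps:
$\frac{m}{-842181} + \frac{231547}{-428588} = \frac{413488}{-842181} + \frac{231547}{-428588} = 413488 \left(- \frac{1}{842181}\right) + 231547 \left(- \frac{1}{428588}\right) = - \frac{413488}{842181} - \frac{231547}{428588} = - \frac{372220478951}{360948670428}$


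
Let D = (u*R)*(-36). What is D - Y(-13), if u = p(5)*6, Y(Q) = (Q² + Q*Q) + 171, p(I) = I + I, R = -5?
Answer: 10291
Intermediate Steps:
p(I) = 2*I
Y(Q) = 171 + 2*Q² (Y(Q) = (Q² + Q²) + 171 = 2*Q² + 171 = 171 + 2*Q²)
u = 60 (u = (2*5)*6 = 10*6 = 60)
D = 10800 (D = (60*(-5))*(-36) = -300*(-36) = 10800)
D - Y(-13) = 10800 - (171 + 2*(-13)²) = 10800 - (171 + 2*169) = 10800 - (171 + 338) = 10800 - 1*509 = 10800 - 509 = 10291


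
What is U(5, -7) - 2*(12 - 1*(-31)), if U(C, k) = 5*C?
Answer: -61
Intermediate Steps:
U(5, -7) - 2*(12 - 1*(-31)) = 5*5 - 2*(12 - 1*(-31)) = 25 - 2*(12 + 31) = 25 - 2*43 = 25 - 86 = -61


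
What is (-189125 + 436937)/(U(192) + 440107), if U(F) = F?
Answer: 247812/440299 ≈ 0.56283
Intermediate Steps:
(-189125 + 436937)/(U(192) + 440107) = (-189125 + 436937)/(192 + 440107) = 247812/440299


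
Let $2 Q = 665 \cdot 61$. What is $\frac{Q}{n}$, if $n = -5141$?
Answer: $- \frac{40565}{10282} \approx -3.9452$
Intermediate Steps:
$Q = \frac{40565}{2}$ ($Q = \frac{665 \cdot 61}{2} = \frac{1}{2} \cdot 40565 = \frac{40565}{2} \approx 20283.0$)
$\frac{Q}{n} = \frac{40565}{2 \left(-5141\right)} = \frac{40565}{2} \left(- \frac{1}{5141}\right) = - \frac{40565}{10282}$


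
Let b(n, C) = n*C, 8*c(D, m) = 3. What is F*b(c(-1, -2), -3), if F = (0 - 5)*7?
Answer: 315/8 ≈ 39.375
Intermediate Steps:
c(D, m) = 3/8 (c(D, m) = (⅛)*3 = 3/8)
b(n, C) = C*n
F = -35 (F = -5*7 = -35)
F*b(c(-1, -2), -3) = -(-105)*3/8 = -35*(-9/8) = 315/8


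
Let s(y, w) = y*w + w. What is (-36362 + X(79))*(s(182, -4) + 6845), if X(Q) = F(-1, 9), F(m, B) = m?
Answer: -222287019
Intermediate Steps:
s(y, w) = w + w*y (s(y, w) = w*y + w = w + w*y)
X(Q) = -1
(-36362 + X(79))*(s(182, -4) + 6845) = (-36362 - 1)*(-4*(1 + 182) + 6845) = -36363*(-4*183 + 6845) = -36363*(-732 + 6845) = -36363*6113 = -222287019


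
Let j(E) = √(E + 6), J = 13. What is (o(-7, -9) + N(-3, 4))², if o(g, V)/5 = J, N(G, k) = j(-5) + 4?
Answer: 4900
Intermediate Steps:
j(E) = √(6 + E)
N(G, k) = 5 (N(G, k) = √(6 - 5) + 4 = √1 + 4 = 1 + 4 = 5)
o(g, V) = 65 (o(g, V) = 5*13 = 65)
(o(-7, -9) + N(-3, 4))² = (65 + 5)² = 70² = 4900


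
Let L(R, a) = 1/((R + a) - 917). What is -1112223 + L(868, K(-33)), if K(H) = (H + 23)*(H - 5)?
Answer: -368145812/331 ≈ -1.1122e+6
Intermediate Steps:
K(H) = (-5 + H)*(23 + H) (K(H) = (23 + H)*(-5 + H) = (-5 + H)*(23 + H))
L(R, a) = 1/(-917 + R + a)
-1112223 + L(868, K(-33)) = -1112223 + 1/(-917 + 868 + (-115 + (-33)**2 + 18*(-33))) = -1112223 + 1/(-917 + 868 + (-115 + 1089 - 594)) = -1112223 + 1/(-917 + 868 + 380) = -1112223 + 1/331 = -368145812/331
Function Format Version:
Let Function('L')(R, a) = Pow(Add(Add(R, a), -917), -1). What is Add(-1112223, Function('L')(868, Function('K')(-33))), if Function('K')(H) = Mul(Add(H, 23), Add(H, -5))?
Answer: Rational(-368145812, 331) ≈ -1.1122e+6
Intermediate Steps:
Function('K')(H) = Mul(Add(-5, H), Add(23, H)) (Function('K')(H) = Mul(Add(23, H), Add(-5, H)) = Mul(Add(-5, H), Add(23, H)))
Function('L')(R, a) = Pow(Add(-917, R, a), -1)
Add(-1112223, Function('L')(868, Function('K')(-33))) = Add(-1112223, Pow(Add(-917, 868, Add(-115, Pow(-33, 2), Mul(18, -33))), -1)) = Add(-1112223, Pow(Add(-917, 868, Add(-115, 1089, -594)), -1)) = Add(-1112223, Pow(Add(-917, 868, 380), -1)) = Add(-1112223, Pow(331, -1)) = Add(-1112223, Rational(1, 331)) = Rational(-368145812, 331)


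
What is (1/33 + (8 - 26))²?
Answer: 351649/1089 ≈ 322.91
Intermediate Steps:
(1/33 + (8 - 26))² = (1/33 - 18)² = (-593/33)² = 351649/1089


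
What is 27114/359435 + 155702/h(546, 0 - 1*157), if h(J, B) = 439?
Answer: 55976651416/157791965 ≈ 354.75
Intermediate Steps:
27114/359435 + 155702/h(546, 0 - 1*157) = 27114/359435 + 155702/439 = 55976651416/157791965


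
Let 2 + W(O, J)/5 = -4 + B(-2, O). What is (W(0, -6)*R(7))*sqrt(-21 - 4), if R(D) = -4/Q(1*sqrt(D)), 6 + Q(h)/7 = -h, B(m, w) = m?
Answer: -4800*I/203 + 800*I*sqrt(7)/203 ≈ -13.219*I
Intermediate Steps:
Q(h) = -42 - 7*h (Q(h) = -42 + 7*(-h) = -42 - 7*h)
R(D) = -4/(-42 - 7*sqrt(D))
W(O, J) = -40 (W(O, J) = -10 + 5*(-4 - 2) = -10 + 5*(-6) = -10 - 30 = -40)
(W(0, -6)*R(7))*sqrt(-21 - 4) = (-160/(7*(6 + sqrt(7))))*sqrt(-21 - 4) = (-160/(7*(6 + sqrt(7))))*sqrt(-25) = (-160/(7*(6 + sqrt(7))))*(5*I) = -800*I/(7*(6 + sqrt(7)))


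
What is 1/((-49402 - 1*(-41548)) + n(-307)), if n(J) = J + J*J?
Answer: 1/86088 ≈ 1.1616e-5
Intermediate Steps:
n(J) = J + J²
1/((-49402 - 1*(-41548)) + n(-307)) = 1/((-49402 - 1*(-41548)) - 307*(1 - 307)) = 1/((-49402 + 41548) - 307*(-306)) = 1/(-7854 + 93942) = 1/86088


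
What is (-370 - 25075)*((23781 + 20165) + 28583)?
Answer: -1845500405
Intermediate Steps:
(-370 - 25075)*((23781 + 20165) + 28583) = -25445*(43946 + 28583) = -25445*72529 = -1845500405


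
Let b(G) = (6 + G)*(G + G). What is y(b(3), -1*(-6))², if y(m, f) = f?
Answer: 36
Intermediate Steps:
b(G) = 2*G*(6 + G) (b(G) = (6 + G)*(2*G) = 2*G*(6 + G))
y(b(3), -1*(-6))² = (-1*(-6))² = 6² = 36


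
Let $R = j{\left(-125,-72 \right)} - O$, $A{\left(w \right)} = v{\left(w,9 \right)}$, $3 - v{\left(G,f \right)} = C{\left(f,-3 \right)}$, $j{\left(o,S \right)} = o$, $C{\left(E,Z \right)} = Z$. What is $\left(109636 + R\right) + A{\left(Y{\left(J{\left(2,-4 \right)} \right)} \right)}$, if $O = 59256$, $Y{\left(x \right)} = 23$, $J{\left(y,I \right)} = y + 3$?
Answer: $50261$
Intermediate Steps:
$J{\left(y,I \right)} = 3 + y$
$v{\left(G,f \right)} = 6$ ($v{\left(G,f \right)} = 3 - -3 = 3 + 3 = 6$)
$A{\left(w \right)} = 6$
$R = -59381$ ($R = -125 - 59256 = -59381$)
$\left(109636 + R\right) + A{\left(Y{\left(J{\left(2,-4 \right)} \right)} \right)} = \left(109636 - 59381\right) + 6 = 50255 + 6 = 50261$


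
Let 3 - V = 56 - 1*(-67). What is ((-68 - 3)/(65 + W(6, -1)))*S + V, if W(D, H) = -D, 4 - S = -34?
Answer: -9778/59 ≈ -165.73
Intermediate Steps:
S = 38 (S = 4 - 1*(-34) = 4 + 34 = 38)
V = -120 (V = 3 - (56 - 1*(-67)) = 3 - (56 + 67) = 3 - 1*123 = 3 - 123 = -120)
((-68 - 3)/(65 + W(6, -1)))*S + V = ((-68 - 3)/(65 - 1*6))*38 - 120 = -71/(65 - 6)*38 - 120 = -71/59*38 - 120 = -2698/59 - 120 = -9778/59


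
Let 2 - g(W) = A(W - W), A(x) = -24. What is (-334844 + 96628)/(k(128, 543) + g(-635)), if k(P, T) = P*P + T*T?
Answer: -238216/311259 ≈ -0.76533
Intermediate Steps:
k(P, T) = P² + T²
g(W) = 26 (g(W) = 2 - 1*(-24) = 2 + 24 = 26)
(-334844 + 96628)/(k(128, 543) + g(-635)) = (-334844 + 96628)/((128² + 543²) + 26) = -238216/((16384 + 294849) + 26) = -238216/(311233 + 26) = -238216/311259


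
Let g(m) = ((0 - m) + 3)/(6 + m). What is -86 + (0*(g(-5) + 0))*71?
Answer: -86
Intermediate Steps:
g(m) = (3 - m)/(6 + m) (g(m) = (-m + 3)/(6 + m) = (3 - m)/(6 + m))
-86 + (0*(g(-5) + 0))*71 = -86 + (0*((3 - 1*(-5))/(6 - 5) + 0))*71 = -86 + (0*((3 + 5)/1 + 0))*71 = -86 + (0*(1*8 + 0))*71 = -86 + (0*(8 + 0))*71 = -86 + (0*8)*71 = -86 + 0*71 = -86 + 0 = -86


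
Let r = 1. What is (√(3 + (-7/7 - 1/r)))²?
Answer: 1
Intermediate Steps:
(√(3 + (-7/7 - 1/r)))² = (√(3 + (-7/7 - 1/1)))² = (√(3 + (-7*⅐ - 1*1)))² = (√(3 + (-1 - 1)))² = (√(3 - 2))² = (√1)² = 1² = 1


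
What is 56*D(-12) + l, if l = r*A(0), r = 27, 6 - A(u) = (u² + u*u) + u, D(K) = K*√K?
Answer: 162 - 1344*I*√3 ≈ 162.0 - 2327.9*I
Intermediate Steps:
D(K) = K^(3/2)
A(u) = 6 - u - 2*u² (A(u) = 6 - ((u² + u*u) + u) = 6 - ((u² + u²) + u) = 6 - (2*u² + u) = 6 - (u + 2*u²) = 6 + (-u - 2*u²) = 6 - u - 2*u²)
l = 162 (l = 27*(6 - 1*0 - 2*0²) = 27*(6 + 0 - 2*0) = 27*(6 + 0 + 0) = 27*6 = 162)
56*D(-12) + l = 56*(-12)^(3/2) + 162 = 56*(-24*I*√3) + 162 = -1344*I*√3 + 162 = 162 - 1344*I*√3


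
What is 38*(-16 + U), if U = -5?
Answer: -798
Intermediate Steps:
38*(-16 + U) = 38*(-16 - 5) = 38*(-21) = -798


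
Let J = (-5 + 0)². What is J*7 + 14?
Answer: 189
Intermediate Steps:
J = 25 (J = (-5)² = 25)
J*7 + 14 = 25*7 + 14 = 175 + 14 = 189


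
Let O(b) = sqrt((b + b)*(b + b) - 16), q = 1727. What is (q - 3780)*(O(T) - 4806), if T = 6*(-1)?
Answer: 9866718 - 16424*sqrt(2) ≈ 9.8435e+6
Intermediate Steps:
T = -6
O(b) = sqrt(-16 + 4*b**2) (O(b) = sqrt((2*b)*(2*b) - 16) = sqrt(4*b**2 - 16) = sqrt(-16 + 4*b**2))
(q - 3780)*(O(T) - 4806) = (1727 - 3780)*(2*sqrt(-4 + (-6)**2) - 4806) = -2053*(2*sqrt(-4 + 36) - 4806) = -2053*(2*sqrt(32) - 4806) = -2053*(2*(4*sqrt(2)) - 4806) = -2053*(8*sqrt(2) - 4806) = -2053*(-4806 + 8*sqrt(2)) = 9866718 - 16424*sqrt(2)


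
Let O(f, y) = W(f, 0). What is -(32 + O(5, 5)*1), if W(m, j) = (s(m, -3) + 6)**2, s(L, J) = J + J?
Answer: -32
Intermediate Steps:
s(L, J) = 2*J
W(m, j) = 0 (W(m, j) = (2*(-3) + 6)**2 = (-6 + 6)**2 = 0**2 = 0)
O(f, y) = 0
-(32 + O(5, 5)*1) = -(32 + 0*1) = -(32 + 0) = -1*32 = -32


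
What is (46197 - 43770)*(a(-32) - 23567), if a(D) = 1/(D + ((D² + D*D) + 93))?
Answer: -40209566818/703 ≈ -5.7197e+7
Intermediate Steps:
a(D) = 1/(93 + D + 2*D²) (a(D) = 1/(D + ((D² + D²) + 93)) = 1/(D + (2*D² + 93)) = 1/(D + (93 + 2*D²)) = 1/(93 + D + 2*D²))
(46197 - 43770)*(a(-32) - 23567) = (46197 - 43770)*(1/(93 - 32 + 2*(-32)²) - 23567) = 2427*(1/(93 - 32 + 2*1024) - 23567) = 2427*(1/(93 - 32 + 2048) - 23567) = 2427*(1/2109 - 23567) = 2427*(-49702802/2109) = -40209566818/703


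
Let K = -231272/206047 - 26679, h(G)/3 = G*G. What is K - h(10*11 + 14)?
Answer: -15001895201/206047 ≈ -72808.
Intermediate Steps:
h(G) = 3*G**2 (h(G) = 3*(G*G) = 3*G**2)
K = -5497359185/206047 (K = -231272*1/206047 - 26679 = -231272/206047 - 26679 = -5497359185/206047 ≈ -26680.)
K - h(10*11 + 14) = -5497359185/206047 - 3*(10*11 + 14)**2 = -5497359185/206047 - 3*(110 + 14)**2 = -5497359185/206047 - 3*124**2 = -5497359185/206047 - 3*15376 = -5497359185/206047 - 1*46128 = -5497359185/206047 - 46128 = -15001895201/206047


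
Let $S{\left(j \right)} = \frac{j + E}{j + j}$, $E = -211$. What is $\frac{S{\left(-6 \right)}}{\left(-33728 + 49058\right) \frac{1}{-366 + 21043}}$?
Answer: $\frac{640987}{26280} \approx 24.391$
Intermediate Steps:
$S{\left(j \right)} = \frac{-211 + j}{2 j}$ ($S{\left(j \right)} = \frac{j - 211}{j + j} = \frac{-211 + j}{2 j}$)
$\frac{S{\left(-6 \right)}}{\left(-33728 + 49058\right) \frac{1}{-366 + 21043}} = \frac{\frac{1}{2} \frac{1}{-6} \left(-211 - 6\right)}{\left(-33728 + 49058\right) \frac{1}{-366 + 21043}} = \frac{\frac{1}{2} \left(- \frac{1}{6}\right) \left(-217\right)}{15330 \cdot \frac{1}{20677}} = \frac{217}{12 \cdot 15330 \cdot \frac{1}{20677}} = \frac{217}{12 \cdot \frac{15330}{20677}} = \frac{217}{12} \cdot \frac{20677}{15330} = \frac{640987}{26280}$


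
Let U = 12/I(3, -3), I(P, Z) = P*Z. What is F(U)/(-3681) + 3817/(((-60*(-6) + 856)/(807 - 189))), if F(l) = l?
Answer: 13024701911/6714144 ≈ 1939.9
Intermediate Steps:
U = -4/3 (U = 12/((3*(-3))) = 12/(-9) = 12*(-1/9) = -4/3 ≈ -1.3333)
F(U)/(-3681) + 3817/(((-60*(-6) + 856)/(807 - 189))) = -4/3/(-3681) + 3817/(((-60*(-6) + 856)/(807 - 189))) = -4/3*(-1/3681) + 3817/(((360 + 856)/618)) = 4/11043 + 3817/((1216*(1/618))) = 4/11043 + 3817/(608/309) = 4/11043 + 3817*(309/608) = 4/11043 + 1179453/608 = 13024701911/6714144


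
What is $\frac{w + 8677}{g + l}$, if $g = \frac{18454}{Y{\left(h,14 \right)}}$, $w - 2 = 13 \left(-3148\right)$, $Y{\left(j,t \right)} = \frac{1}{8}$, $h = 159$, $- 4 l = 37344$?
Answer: $- \frac{32245}{138296} \approx -0.23316$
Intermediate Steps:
$l = -9336$ ($l = \left(- \frac{1}{4}\right) 37344 = -9336$)
$Y{\left(j,t \right)} = \frac{1}{8}$
$w = -40922$ ($w = 2 + 13 \left(-3148\right) = 2 - 40924 = -40922$)
$g = 147632$ ($g = 18454 \frac{1}{\frac{1}{8}} = 18454 \cdot 8 = 147632$)
$\frac{w + 8677}{g + l} = \frac{-40922 + 8677}{147632 - 9336} = - \frac{32245}{138296}$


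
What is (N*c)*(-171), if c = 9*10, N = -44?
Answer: 677160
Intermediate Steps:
c = 90
(N*c)*(-171) = -44*90*(-171) = -3960*(-171) = 677160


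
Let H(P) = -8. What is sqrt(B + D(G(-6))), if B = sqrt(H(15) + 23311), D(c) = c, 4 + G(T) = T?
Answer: sqrt(-10 + sqrt(23303)) ≈ 11.944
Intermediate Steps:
G(T) = -4 + T
B = sqrt(23303) (B = sqrt(-8 + 23311) = sqrt(23303) ≈ 152.65)
sqrt(B + D(G(-6))) = sqrt(sqrt(23303) + (-4 - 6)) = sqrt(sqrt(23303) - 10) = sqrt(-10 + sqrt(23303))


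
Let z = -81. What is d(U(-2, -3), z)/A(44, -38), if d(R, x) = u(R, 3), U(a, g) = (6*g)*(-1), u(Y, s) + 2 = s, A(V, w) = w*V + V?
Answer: -1/1628 ≈ -0.00061425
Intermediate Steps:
A(V, w) = V + V*w (A(V, w) = V*w + V = V + V*w)
u(Y, s) = -2 + s
U(a, g) = -6*g
d(R, x) = 1 (d(R, x) = -2 + 3 = 1)
d(U(-2, -3), z)/A(44, -38) = 1/(44*(1 - 38)) = 1/(44*(-37)) = 1/(-1628) = 1*(-1/1628) = -1/1628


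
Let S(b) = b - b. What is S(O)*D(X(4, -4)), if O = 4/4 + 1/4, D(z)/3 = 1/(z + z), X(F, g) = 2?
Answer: 0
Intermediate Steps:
D(z) = 3/(2*z) (D(z) = 3/(z + z) = 3/((2*z)) = 3*(1/(2*z)) = 3/(2*z))
O = 5/4 (O = 4*(1/4) + 1*(1/4) = 1 + 1/4 = 5/4 ≈ 1.2500)
S(b) = 0
S(O)*D(X(4, -4)) = 0*((3/2)/2) = 0*((3/2)*(1/2)) = 0*(3/4) = 0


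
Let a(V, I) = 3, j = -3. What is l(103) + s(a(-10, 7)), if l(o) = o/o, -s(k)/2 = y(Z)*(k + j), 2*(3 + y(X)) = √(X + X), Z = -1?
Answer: 1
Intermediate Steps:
y(X) = -3 + √2*√X/2 (y(X) = -3 + √(X + X)/2 = -3 + √(2*X)/2 = -3 + (√2*√X)/2 = -3 + √2*√X/2)
s(k) = -2*(-3 + k)*(-3 + I*√2/2) (s(k) = -2*(-3 + √2*√(-1)/2)*(k - 3) = -2*(-3 + √2*I/2)*(-3 + k) = -2*(-3 + I*√2/2)*(-3 + k) = -2*(-3 + k)*(-3 + I*√2/2))
l(o) = 1
l(103) + s(a(-10, 7)) = 1 + (-3 + 3)*(6 - I*√2) = 1 + 0*(6 - I*√2) = 1 + 0 = 1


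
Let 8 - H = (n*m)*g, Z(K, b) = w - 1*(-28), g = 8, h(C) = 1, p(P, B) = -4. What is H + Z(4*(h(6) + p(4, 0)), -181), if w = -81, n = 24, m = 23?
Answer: -4461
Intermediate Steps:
Z(K, b) = -53 (Z(K, b) = -81 - 1*(-28) = -81 + 28 = -53)
H = -4408 (H = 8 - 24*23*8 = 8 - 552*8 = 8 - 1*4416 = 8 - 4416 = -4408)
H + Z(4*(h(6) + p(4, 0)), -181) = -4408 - 53 = -4461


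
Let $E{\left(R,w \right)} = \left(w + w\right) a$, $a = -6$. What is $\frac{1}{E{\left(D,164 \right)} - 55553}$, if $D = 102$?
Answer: $- \frac{1}{57521} \approx -1.7385 \cdot 10^{-5}$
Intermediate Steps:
$E{\left(R,w \right)} = - 12 w$ ($E{\left(R,w \right)} = \left(w + w\right) \left(-6\right) = 2 w \left(-6\right) = - 12 w$)
$\frac{1}{E{\left(D,164 \right)} - 55553} = \frac{1}{\left(-12\right) 164 - 55553} = \frac{1}{-1968 - 55553} = \frac{1}{-57521} = - \frac{1}{57521}$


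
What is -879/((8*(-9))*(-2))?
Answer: -293/48 ≈ -6.1042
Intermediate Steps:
-879/((8*(-9))*(-2)) = -879/((-72*(-2))) = -879/144 = -879*1/144 = -293/48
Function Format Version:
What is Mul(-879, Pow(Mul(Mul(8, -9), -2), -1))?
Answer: Rational(-293, 48) ≈ -6.1042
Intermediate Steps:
Mul(-879, Pow(Mul(Mul(8, -9), -2), -1)) = Mul(-879, Pow(Mul(-72, -2), -1)) = Mul(-879, Pow(144, -1)) = Mul(-879, Rational(1, 144)) = Rational(-293, 48)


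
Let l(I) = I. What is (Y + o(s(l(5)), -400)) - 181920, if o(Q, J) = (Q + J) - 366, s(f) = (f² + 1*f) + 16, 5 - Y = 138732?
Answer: -321367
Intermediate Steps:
Y = -138727 (Y = 5 - 1*138732 = 5 - 138732 = -138727)
s(f) = 16 + f + f² (s(f) = (f² + f) + 16 = (f + f²) + 16 = 16 + f + f²)
o(Q, J) = -366 + J + Q (o(Q, J) = (J + Q) - 366 = -366 + J + Q)
(Y + o(s(l(5)), -400)) - 181920 = (-138727 + (-366 - 400 + (16 + 5 + 5²))) - 181920 = (-138727 + (-366 - 400 + (16 + 5 + 25))) - 181920 = (-138727 + (-366 - 400 + 46)) - 181920 = (-138727 - 720) - 181920 = -139447 - 181920 = -321367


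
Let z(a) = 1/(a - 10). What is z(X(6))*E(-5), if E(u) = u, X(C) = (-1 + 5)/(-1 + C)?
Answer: 25/46 ≈ 0.54348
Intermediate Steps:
X(C) = 4/(-1 + C)
z(a) = 1/(-10 + a)
z(X(6))*E(-5) = -5/(-10 + 4/(-1 + 6)) = -5/(-10 + 4/5) = -5/(-10 + 4*(⅕)) = -5/(-10 + ⅘) = -5/(-46/5) = -5/46*(-5) = 25/46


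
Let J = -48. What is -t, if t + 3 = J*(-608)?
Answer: -29181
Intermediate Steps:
t = 29181 (t = -3 - 48*(-608) = -3 + 29184 = 29181)
-t = -1*29181 = -29181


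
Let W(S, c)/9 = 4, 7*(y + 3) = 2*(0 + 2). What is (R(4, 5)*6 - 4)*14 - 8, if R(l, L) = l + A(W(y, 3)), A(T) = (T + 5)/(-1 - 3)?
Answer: -589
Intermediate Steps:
y = -17/7 (y = -3 + (2*(0 + 2))/7 = -3 + (2*2)/7 = -3 + (⅐)*4 = -3 + 4/7 = -17/7 ≈ -2.4286)
W(S, c) = 36 (W(S, c) = 9*4 = 36)
A(T) = -5/4 - T/4 (A(T) = (5 + T)/(-4) = (5 + T)*(-¼) = -5/4 - T/4)
R(l, L) = -41/4 + l (R(l, L) = l + (-5/4 - ¼*36) = l + (-5/4 - 9) = l - 41/4 = -41/4 + l)
(R(4, 5)*6 - 4)*14 - 8 = ((-41/4 + 4)*6 - 4)*14 - 8 = (-25/4*6 - 4)*14 - 8 = (-75/2 - 4)*14 - 8 = -83/2*14 - 8 = -581 - 8 = -589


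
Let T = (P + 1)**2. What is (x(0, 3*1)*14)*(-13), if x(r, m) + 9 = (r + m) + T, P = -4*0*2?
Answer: 910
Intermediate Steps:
P = 0 (P = 0*2 = 0)
T = 1 (T = (0 + 1)**2 = 1**2 = 1)
x(r, m) = -8 + m + r (x(r, m) = -9 + ((r + m) + 1) = -9 + ((m + r) + 1) = -9 + (1 + m + r) = -8 + m + r)
(x(0, 3*1)*14)*(-13) = ((-8 + 3*1 + 0)*14)*(-13) = ((-8 + 3 + 0)*14)*(-13) = -5*14*(-13) = -70*(-13) = 910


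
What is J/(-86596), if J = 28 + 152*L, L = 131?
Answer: -4985/21649 ≈ -0.23026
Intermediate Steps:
J = 19940 (J = 28 + 152*131 = 28 + 19912 = 19940)
J/(-86596) = 19940/(-86596) = 19940*(-1/86596) = -4985/21649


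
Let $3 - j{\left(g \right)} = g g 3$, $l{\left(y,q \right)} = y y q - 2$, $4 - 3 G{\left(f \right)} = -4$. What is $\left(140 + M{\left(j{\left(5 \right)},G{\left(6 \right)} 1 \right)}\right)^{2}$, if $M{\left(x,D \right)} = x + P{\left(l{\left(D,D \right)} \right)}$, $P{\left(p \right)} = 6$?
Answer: $5476$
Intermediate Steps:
$G{\left(f \right)} = \frac{8}{3}$ ($G{\left(f \right)} = \frac{4}{3} - - \frac{4}{3} = \frac{4}{3} + \frac{4}{3} = \frac{8}{3}$)
$l{\left(y,q \right)} = -2 + q y^{2}$ ($l{\left(y,q \right)} = y^{2} q - 2 = q y^{2} - 2 = -2 + q y^{2}$)
$j{\left(g \right)} = 3 - 3 g^{2}$ ($j{\left(g \right)} = 3 - g g 3 = 3 - g^{2} \cdot 3 = 3 - 3 g^{2}$)
$M{\left(x,D \right)} = 6 + x$ ($M{\left(x,D \right)} = x + 6 = 6 + x$)
$\left(140 + M{\left(j{\left(5 \right)},G{\left(6 \right)} 1 \right)}\right)^{2} = \left(140 + \left(6 + \left(3 - 3 \cdot 5^{2}\right)\right)\right)^{2} = \left(140 + \left(6 + \left(3 - 75\right)\right)\right)^{2} = \left(140 + \left(6 - 72\right)\right)^{2} = \left(140 - 66\right)^{2} = 74^{2} = 5476$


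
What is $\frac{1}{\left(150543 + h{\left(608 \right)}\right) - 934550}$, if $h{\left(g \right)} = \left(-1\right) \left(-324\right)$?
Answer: $- \frac{1}{783683} \approx -1.276 \cdot 10^{-6}$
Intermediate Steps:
$h{\left(g \right)} = 324$
$\frac{1}{\left(150543 + h{\left(608 \right)}\right) - 934550} = \frac{1}{\left(150543 + 324\right) - 934550} = \frac{1}{150867 - 934550} = \frac{1}{-783683} = - \frac{1}{783683}$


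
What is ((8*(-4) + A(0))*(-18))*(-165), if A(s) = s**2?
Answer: -95040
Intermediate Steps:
((8*(-4) + A(0))*(-18))*(-165) = ((8*(-4) + 0**2)*(-18))*(-165) = ((-32 + 0)*(-18))*(-165) = -32*(-18)*(-165) = 576*(-165) = -95040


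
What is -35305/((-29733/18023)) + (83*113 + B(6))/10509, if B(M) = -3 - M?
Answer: 743019608205/34718233 ≈ 21401.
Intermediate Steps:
-35305/((-29733/18023)) + (83*113 + B(6))/10509 = -35305/((-29733/18023)) + (83*113 + (-3 - 1*6))/10509 = -35305/((-29733*1/18023)) + (9379 + (-3 - 6))*(1/10509) = -35305/(-29733/18023) + (9379 - 9)*(1/10509) = -35305*(-18023/29733) + 9370*(1/10509) = 636302015/29733 + 9370/10509 = 743019608205/34718233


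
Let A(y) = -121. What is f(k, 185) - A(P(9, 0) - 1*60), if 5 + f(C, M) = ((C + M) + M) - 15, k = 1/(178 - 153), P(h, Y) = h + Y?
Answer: 11776/25 ≈ 471.04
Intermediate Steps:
P(h, Y) = Y + h
k = 1/25 ≈ 0.040000
f(C, M) = -20 + C + 2*M (f(C, M) = -5 + (((C + M) + M) - 15) = -5 + ((C + 2*M) - 15) = -5 + (-15 + C + 2*M) = -20 + C + 2*M)
f(k, 185) - A(P(9, 0) - 1*60) = (-20 + 1/25 + 2*185) - 1*(-121) = (-20 + 1/25 + 370) + 121 = 8751/25 + 121 = 11776/25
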